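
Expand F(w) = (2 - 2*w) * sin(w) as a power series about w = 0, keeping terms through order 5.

w^5/60 + w^4/3 - w^3/3 - 2*w^2 + 2*w

Shift and add copies of the series according to the polynomial's terms.
[w^0] = 0;  [w^1] = 2;  [w^2] = -2;  [w^3] = -1/3;  [w^4] = 1/3;  [w^5] = 1/60.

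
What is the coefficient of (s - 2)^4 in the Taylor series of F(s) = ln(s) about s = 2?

-1/64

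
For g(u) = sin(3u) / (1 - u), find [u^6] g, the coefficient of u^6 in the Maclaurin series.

21/40

Write out both Maclaurin series and multiply, keeping only the needed powers.
g(0) = 0
g′(0) = 3
g′′(0) = 6
g′′′(0) = -9
g^(4)(0) = -36
g^(5)(0) = 63
g^(6)(0) = 378
So c_6 = g^(6)(0)/6! = 21/40.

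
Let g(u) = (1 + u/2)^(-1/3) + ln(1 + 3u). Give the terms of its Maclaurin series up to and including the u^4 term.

Add the two expansions coefficient-wise.

-78697*u^4/3888 + 2909*u^3/324 - 40*u^2/9 + 17*u/6 + 1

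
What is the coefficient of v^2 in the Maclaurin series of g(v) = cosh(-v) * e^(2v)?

Expand each factor separately, then convolve coefficients.
g(0) = 1
g′(0) = 2
g′′(0) = 5
So c_2 = g′′(0)/2! = 5/2.

5/2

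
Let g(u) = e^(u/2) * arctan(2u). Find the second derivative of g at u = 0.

2

Multiply the two series term by term and collect like powers.
The coefficient of u^2 in the expansion is 1, so g′′(0) = 2! * (1) = 2.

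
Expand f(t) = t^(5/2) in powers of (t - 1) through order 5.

3*(t - 1)^5/256 - 5*(t - 1)^4/128 + 5*(t - 1)^3/16 + 15*(t - 1)^2/8 + 5*(t - 1)/2 + 1

f(1) = 1
f′(1) = 5/2
f′′(1) = 15/4
f′′′(1) = 15/8
f^(4)(1) = -15/16
f^(5)(1) = 45/32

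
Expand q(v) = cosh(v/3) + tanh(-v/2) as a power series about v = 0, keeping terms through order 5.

Add the two expansions coefficient-wise.
q(0) = 1
q′(0) = -1/2
q′′(0) = 1/9
q′′′(0) = 1/4
q^(4)(0) = 1/81
q^(5)(0) = -1/2
Dividing each by k! gives the coefficients c_0, ..., c_5.

-v^5/240 + v^4/1944 + v^3/24 + v^2/18 - v/2 + 1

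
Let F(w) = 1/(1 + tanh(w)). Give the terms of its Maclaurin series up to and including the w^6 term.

2*w^6/45 - 2*w^5/15 + w^4/3 - 2*w^3/3 + w^2 - w + 1

Substitute the inner expansion into the outer series and collect powers.
[w^0] = 1;  [w^1] = -1;  [w^2] = 1;  [w^3] = -2/3;  [w^4] = 1/3;  [w^5] = -2/15;  [w^6] = 2/45.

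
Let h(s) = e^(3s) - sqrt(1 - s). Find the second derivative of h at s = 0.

Expand each term separately and add.
From the series, [s^2] h = 37/8; multiply by 2! = 2 to get 37/4.

37/4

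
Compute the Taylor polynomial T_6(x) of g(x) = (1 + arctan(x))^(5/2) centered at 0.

3089*x^6/3072 + 51*x^5/256 - 165*x^4/128 - 25*x^3/48 + 15*x^2/8 + 5*x/2 + 1

Plug the Maclaurin series of the inner function into that of the outer and collect terms.
g(0) = 1
g′(0) = 5/2
g′′(0) = 15/4
g′′′(0) = -25/8
g^(4)(0) = -495/16
g^(5)(0) = 765/32
g^(6)(0) = 46335/64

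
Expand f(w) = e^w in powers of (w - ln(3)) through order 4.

[(w - ln(3))^0] = 3;  [(w - ln(3))^1] = 3;  [(w - ln(3))^2] = 3/2;  [(w - ln(3))^3] = 1/2;  [(w - ln(3))^4] = 1/8.

(w - ln(3))^4/8 + (w - ln(3))^3/2 + 3*(w - ln(3))^2/2 + 3*(w - ln(3)) + 3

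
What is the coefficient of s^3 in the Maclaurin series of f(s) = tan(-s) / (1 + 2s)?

-13/3

Write out both Maclaurin series and multiply, keeping only the needed powers.
[s^0] = 0;  [s^1] = -1;  [s^2] = 2;  [s^3] = -13/3.
So c_3 = f′′′(0)/3! = -13/3.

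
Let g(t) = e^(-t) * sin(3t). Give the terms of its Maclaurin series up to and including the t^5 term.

Expand each factor separately, then convolve coefficients.

-t^5/10 + 4*t^4 - 3*t^3 - 3*t^2 + 3*t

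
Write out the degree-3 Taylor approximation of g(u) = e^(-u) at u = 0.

-u^3/6 + u^2/2 - u + 1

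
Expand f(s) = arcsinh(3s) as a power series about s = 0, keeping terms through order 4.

-9*s^3/2 + 3*s

Use the known series and substitute for the argument.
f(0) = 0
f′(0) = 3
f′′(0) = 0
f′′′(0) = -27
f^(4)(0) = 0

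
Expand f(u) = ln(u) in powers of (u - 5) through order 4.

-(u - 5)^4/2500 + (u - 5)^3/375 - (u - 5)^2/50 + (u - 5)/5 + ln(5)

Apply the Taylor formula c_k = f^(k)(a)/k!.
[(u - 5)^0] = ln(5);  [(u - 5)^1] = 1/5;  [(u - 5)^2] = -1/50;  [(u - 5)^3] = 1/375;  [(u - 5)^4] = -1/2500.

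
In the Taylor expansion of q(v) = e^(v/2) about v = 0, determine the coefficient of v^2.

1/8

[v^0] = 1;  [v^1] = 1/2;  [v^2] = 1/8.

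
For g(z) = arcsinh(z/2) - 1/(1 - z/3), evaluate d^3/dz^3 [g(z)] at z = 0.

Combine the two series term by term.
From the series, [z^3] g = -25/432; multiply by 3! = 6 to get -25/72.

-25/72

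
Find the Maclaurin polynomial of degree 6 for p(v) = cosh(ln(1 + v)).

v^6/2 - v^5/2 + v^4/2 - v^3/2 + v^2/2 + 1

Compose series: expand the inner function first, then feed it into the outer expansion.
p(0) = 1
p′(0) = 0
p′′(0) = 1
p′′′(0) = -3
p^(4)(0) = 12
p^(5)(0) = -60
p^(6)(0) = 360
Dividing each by k! gives the coefficients c_0, ..., c_6.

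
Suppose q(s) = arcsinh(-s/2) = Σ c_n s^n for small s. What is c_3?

1/48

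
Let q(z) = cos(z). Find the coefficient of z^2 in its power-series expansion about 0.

-1/2

c_2 = q′′(0)/2! = -1/2.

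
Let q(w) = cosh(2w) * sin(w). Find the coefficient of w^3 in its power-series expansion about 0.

11/6

Take the Cauchy product of the two expansions.
q(0) = 0
q′(0) = 1
q′′(0) = 0
q′′′(0) = 11
The Taylor polynomial is Σ q^(k)(0)/k! · w^k.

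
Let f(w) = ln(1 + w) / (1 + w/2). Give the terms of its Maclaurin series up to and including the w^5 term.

Multiply the two series term by term and collect like powers.

8*w^5/15 - 2*w^4/3 + 5*w^3/6 - w^2 + w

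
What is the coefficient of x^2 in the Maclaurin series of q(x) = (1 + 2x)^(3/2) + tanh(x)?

Expand each term separately and add.
q(0) = 1
q′(0) = 4
q′′(0) = 3
So c_2 = q′′(0)/2! = 3/2.

3/2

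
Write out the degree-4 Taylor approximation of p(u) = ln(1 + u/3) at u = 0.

-u^4/324 + u^3/81 - u^2/18 + u/3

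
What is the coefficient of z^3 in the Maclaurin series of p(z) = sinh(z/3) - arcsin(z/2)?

-19/1296

Expand each term separately and add.
p(0) = 0
p′(0) = -1/6
p′′(0) = 0
p′′′(0) = -19/216
So c_3 = p′′′(0)/3! = -19/1296.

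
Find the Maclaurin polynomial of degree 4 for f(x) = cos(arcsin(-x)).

-x^4/8 - x^2/2 + 1

Let u equal the inner series; expand the outer function in u and truncate.
[x^0] = 1;  [x^1] = 0;  [x^2] = -1/2;  [x^3] = 0;  [x^4] = -1/8.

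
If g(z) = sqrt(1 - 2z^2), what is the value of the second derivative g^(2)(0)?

From the series, [z^2] g = -1; multiply by 2! = 2 to get -2.

-2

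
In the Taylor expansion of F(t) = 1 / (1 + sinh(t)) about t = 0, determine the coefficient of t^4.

4/3

Expand as Σ (-1)^k u^k with u equal to the inner function's series.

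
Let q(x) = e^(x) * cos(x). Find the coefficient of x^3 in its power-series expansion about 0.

Write out both Maclaurin series and multiply, keeping only the needed powers.

-1/3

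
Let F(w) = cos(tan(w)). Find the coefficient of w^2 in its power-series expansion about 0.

-1/2

Let u equal the inner series; expand the outer function in u and truncate.
F(0) = 1
F′(0) = 0
F′′(0) = -1
The Taylor polynomial is Σ F^(k)(0)/k! · w^k.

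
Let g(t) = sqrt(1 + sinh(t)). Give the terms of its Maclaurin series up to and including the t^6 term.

Substitute the inner expansion into the outer series and collect powers.
g(0) = 1
g′(0) = 1/2
g′′(0) = -1/4
g′′′(0) = 7/8
g^(4)(0) = -31/16
g^(5)(0) = 241/32
g^(6)(0) = -2401/64
Then c_k = g^(k)(0)/k! gives each Taylor coefficient.

-2401*t^6/46080 + 241*t^5/3840 - 31*t^4/384 + 7*t^3/48 - t^2/8 + t/2 + 1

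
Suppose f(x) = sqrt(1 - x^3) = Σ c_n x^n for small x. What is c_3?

[x^0] = 1;  [x^1] = 0;  [x^2] = 0;  [x^3] = -1/2.
So c_3 = f′′′(0)/3! = -1/2.

-1/2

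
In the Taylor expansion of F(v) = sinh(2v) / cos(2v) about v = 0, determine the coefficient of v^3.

Invert the denominator's series and multiply.
F(0) = 0
F′(0) = 2
F′′(0) = 0
F′′′(0) = 32
The Taylor polynomial is Σ F^(k)(0)/k! · v^k.

16/3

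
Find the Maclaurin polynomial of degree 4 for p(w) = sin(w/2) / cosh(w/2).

Write the quotient as an unknown series and match coefficients against numerator = denominator · series.
p(0) = 0
p′(0) = 1/2
p′′(0) = 0
p′′′(0) = -1/2
p^(4)(0) = 0
The Taylor polynomial is Σ p^(k)(0)/k! · w^k.

-w^3/12 + w/2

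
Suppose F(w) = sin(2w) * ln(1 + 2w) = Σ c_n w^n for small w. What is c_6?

Multiply the two series term by term and collect like powers.
F(0) = 0
F′(0) = 0
F′′(0) = 8
F′′′(0) = -24
F^(4)(0) = 64
F^(5)(0) = -640
F^(6)(0) = 7040
Dividing each by k! gives the coefficients c_0, ..., c_6.

88/9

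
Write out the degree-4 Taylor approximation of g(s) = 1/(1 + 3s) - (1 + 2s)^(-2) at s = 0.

s^4 + 5*s^3 - 3*s^2 + s

Add the two expansions coefficient-wise.
[s^0] = 0;  [s^1] = 1;  [s^2] = -3;  [s^3] = 5;  [s^4] = 1.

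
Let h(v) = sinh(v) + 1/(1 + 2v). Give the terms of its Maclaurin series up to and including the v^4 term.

16*v^4 - 47*v^3/6 + 4*v^2 - v + 1

Combine the two series term by term.
[v^0] = 1;  [v^1] = -1;  [v^2] = 4;  [v^3] = -47/6;  [v^4] = 16.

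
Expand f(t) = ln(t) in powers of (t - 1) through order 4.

-(t - 1)^4/4 + (t - 1)^3/3 - (t - 1)^2/2 + (t - 1)

Compute the successive derivatives at the expansion point and divide by k!.
f(1) = 0
f′(1) = 1
f′′(1) = -1
f′′′(1) = 2
f^(4)(1) = -6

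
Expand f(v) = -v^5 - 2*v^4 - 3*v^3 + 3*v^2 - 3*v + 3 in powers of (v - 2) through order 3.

Use the known series and substitute for the argument.

-59*(v - 2)^3 - 143*(v - 2)^2 - 171*(v - 2) - 79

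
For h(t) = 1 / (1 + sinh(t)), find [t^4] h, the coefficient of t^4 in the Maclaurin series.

4/3

Expand as Σ (-1)^k u^k with u equal to the inner function's series.
h(0) = 1
h′(0) = -1
h′′(0) = 2
h′′′(0) = -7
h^(4)(0) = 32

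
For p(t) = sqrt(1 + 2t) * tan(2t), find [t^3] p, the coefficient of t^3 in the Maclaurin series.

5/3

Multiply the two series term by term and collect like powers.
[t^0] = 0;  [t^1] = 2;  [t^2] = 2;  [t^3] = 5/3.
So c_3 = p′′′(0)/3! = 5/3.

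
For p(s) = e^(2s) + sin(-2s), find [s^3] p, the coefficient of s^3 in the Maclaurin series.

8/3

Add the two expansions coefficient-wise.
So c_3 = p′′′(0)/3! = 8/3.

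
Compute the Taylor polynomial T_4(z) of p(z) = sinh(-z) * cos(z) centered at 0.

z^3/3 - z

Multiply the two series term by term and collect like powers.
p(0) = 0
p′(0) = -1
p′′(0) = 0
p′′′(0) = 2
p^(4)(0) = 0
Dividing each by k! gives the coefficients c_0, ..., c_4.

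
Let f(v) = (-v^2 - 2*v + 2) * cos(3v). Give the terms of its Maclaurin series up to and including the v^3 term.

Shift and add copies of the series according to the polynomial's terms.
[v^0] = 2;  [v^1] = -2;  [v^2] = -10;  [v^3] = 9.

9*v^3 - 10*v^2 - 2*v + 2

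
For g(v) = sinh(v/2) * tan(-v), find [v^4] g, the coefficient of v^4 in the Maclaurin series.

Multiply the two series term by term and collect like powers.
g(0) = 0
g′(0) = 0
g′′(0) = -1
g′′′(0) = 0
g^(4)(0) = -9/2
The Taylor polynomial is Σ g^(k)(0)/k! · v^k.

-3/16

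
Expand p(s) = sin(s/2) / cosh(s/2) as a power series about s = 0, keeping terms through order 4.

Invert the denominator's series and multiply.
p(0) = 0
p′(0) = 1/2
p′′(0) = 0
p′′′(0) = -1/2
p^(4)(0) = 0

-s^3/12 + s/2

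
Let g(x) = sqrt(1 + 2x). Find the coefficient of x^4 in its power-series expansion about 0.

Use the known series and substitute for the argument.
g(0) = 1
g′(0) = 1
g′′(0) = -1
g′′′(0) = 3
g^(4)(0) = -15

-5/8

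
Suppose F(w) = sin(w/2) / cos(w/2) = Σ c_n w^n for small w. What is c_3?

Write the quotient as an unknown series and match coefficients against numerator = denominator · series.
[w^0] = 0;  [w^1] = 1/2;  [w^2] = 0;  [w^3] = 1/24.

1/24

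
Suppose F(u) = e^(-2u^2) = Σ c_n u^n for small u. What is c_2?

Apply the Taylor formula c_k = f^(k)(a)/k!.
F(0) = 1
F′(0) = 0
F′′(0) = -4
So c_2 = F′′(0)/2! = -2.

-2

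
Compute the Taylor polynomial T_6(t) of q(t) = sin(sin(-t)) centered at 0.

Substitute the inner expansion into the outer series and collect powers.
q(0) = 0
q′(0) = -1
q′′(0) = 0
q′′′(0) = 2
q^(4)(0) = 0
q^(5)(0) = -12
q^(6)(0) = 0

-t^5/10 + t^3/3 - t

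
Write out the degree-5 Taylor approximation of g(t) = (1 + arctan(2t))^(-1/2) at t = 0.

-43*t^5/40 + 3*t^4/8 - 7*t^3/6 + 3*t^2/2 - t + 1

Let u equal the inner series; expand the outer function in u and truncate.
[t^0] = 1;  [t^1] = -1;  [t^2] = 3/2;  [t^3] = -7/6;  [t^4] = 3/8;  [t^5] = -43/40.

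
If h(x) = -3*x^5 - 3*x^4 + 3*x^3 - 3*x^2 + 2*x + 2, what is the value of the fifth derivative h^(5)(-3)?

-360

The coefficient of (x + 3)^5 in the expansion is -3, so h^(5)(-3) = 5! * (-3) = -360.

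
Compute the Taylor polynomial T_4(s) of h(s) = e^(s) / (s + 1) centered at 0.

Multiply the numerator's expansion by the denominator's geometric series.

3*s^4/8 - s^3/3 + s^2/2 + 1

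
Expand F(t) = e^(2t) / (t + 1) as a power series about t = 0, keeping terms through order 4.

t^4/3 + t^3/3 + t^2 + t + 1

Use 1/(1 - r) = Σ r^k on the denominator, then take the Cauchy product.
F(0) = 1
F′(0) = 1
F′′(0) = 2
F′′′(0) = 2
F^(4)(0) = 8
The Taylor polynomial is Σ F^(k)(0)/k! · t^k.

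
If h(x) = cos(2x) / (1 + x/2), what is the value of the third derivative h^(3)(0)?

21/4

Multiply the two series term by term and collect like powers.
The coefficient of x^3 in the expansion is 7/8, so h′′′(0) = 3! * (7/8) = 21/4.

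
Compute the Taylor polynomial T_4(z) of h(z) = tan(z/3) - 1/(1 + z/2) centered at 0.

Add the two expansions coefficient-wise.
h(0) = -1
h′(0) = 5/6
h′′(0) = -1/2
h′′′(0) = 89/108
h^(4)(0) = -3/2

-z^4/16 + 89*z^3/648 - z^2/4 + 5*z/6 - 1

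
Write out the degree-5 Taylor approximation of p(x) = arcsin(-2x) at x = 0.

-12*x^5/5 - 4*x^3/3 - 2*x

p(0) = 0
p′(0) = -2
p′′(0) = 0
p′′′(0) = -8
p^(4)(0) = 0
p^(5)(0) = -288
The Taylor polynomial is Σ p^(k)(0)/k! · x^k.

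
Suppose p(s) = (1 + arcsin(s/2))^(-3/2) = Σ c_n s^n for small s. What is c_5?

Substitute the inner expansion into the outer series and collect powers.
p(0) = 1
p′(0) = -3/4
p′′(0) = 15/16
p′′′(0) = -117/64
p^(4)(0) = 1185/256
p^(5)(0) = -15027/1024
Dividing each by k! gives the coefficients c_0, ..., c_5.

-5009/40960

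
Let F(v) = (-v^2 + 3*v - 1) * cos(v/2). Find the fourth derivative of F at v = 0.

47/16

Distribute the polynomial across the series and collect like powers.
The coefficient of v^4 in the expansion is 47/384, so F^(4)(0) = 4! * (47/384) = 47/16.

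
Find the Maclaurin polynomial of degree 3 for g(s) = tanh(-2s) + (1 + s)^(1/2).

Expand each term separately and add.
g(0) = 1
g′(0) = -3/2
g′′(0) = -1/4
g′′′(0) = 131/8
Then c_k = g^(k)(0)/k! gives each Taylor coefficient.

131*s^3/48 - s^2/8 - 3*s/2 + 1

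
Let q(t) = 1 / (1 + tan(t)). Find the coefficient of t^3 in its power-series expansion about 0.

-4/3

Use the geometric series for the reciprocal, then substitute.
q(0) = 1
q′(0) = -1
q′′(0) = 2
q′′′(0) = -8
So c_3 = q′′′(0)/3! = -4/3.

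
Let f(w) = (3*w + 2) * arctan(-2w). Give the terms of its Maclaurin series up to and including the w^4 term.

Shift and add copies of the series according to the polynomial's terms.

8*w^4 + 16*w^3/3 - 6*w^2 - 4*w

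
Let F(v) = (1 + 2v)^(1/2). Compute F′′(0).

-1

Apply the Taylor formula c_k = f^(k)(a)/k!.
The coefficient of v^2 in the expansion is -1/2, so F′′(0) = 2! * (-1/2) = -1.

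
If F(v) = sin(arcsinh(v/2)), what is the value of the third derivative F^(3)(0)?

-1/4

Compose series: expand the inner function first, then feed it into the outer expansion.
The coefficient of v^3 in the expansion is -1/24, so F′′′(0) = 3! * (-1/24) = -1/4.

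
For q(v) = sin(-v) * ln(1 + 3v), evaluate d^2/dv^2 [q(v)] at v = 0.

Expand each factor separately, then convolve coefficients.
From the series, [v^2] q = -3; multiply by 2! = 2 to get -6.

-6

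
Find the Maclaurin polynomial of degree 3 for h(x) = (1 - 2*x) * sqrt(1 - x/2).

Distribute the polynomial across the series and collect like powers.
h(0) = 1
h′(0) = -9/4
h′′(0) = 15/16
h′′′(0) = 21/64

7*x^3/128 + 15*x^2/32 - 9*x/4 + 1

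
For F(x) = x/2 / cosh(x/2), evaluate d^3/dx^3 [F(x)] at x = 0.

Divide the numerator series by the denominator series (power-series long division).
The coefficient of x^3 in the expansion is -1/16, so F′′′(0) = 3! * (-1/16) = -3/8.

-3/8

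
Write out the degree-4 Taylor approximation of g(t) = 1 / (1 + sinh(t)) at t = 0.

Expand as Σ (-1)^k u^k with u equal to the inner function's series.
g(0) = 1
g′(0) = -1
g′′(0) = 2
g′′′(0) = -7
g^(4)(0) = 32

4*t^4/3 - 7*t^3/6 + t^2 - t + 1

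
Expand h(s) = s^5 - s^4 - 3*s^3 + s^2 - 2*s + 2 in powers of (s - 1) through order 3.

Apply the Taylor formula c_k = f^(k)(a)/k!.
[(s - 1)^0] = -2;  [(s - 1)^1] = -8;  [(s - 1)^2] = -4;  [(s - 1)^3] = 3.

3*(s - 1)^3 - 4*(s - 1)^2 - 8*(s - 1) - 2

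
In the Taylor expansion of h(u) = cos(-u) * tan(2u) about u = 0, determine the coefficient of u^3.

5/3

Expand each factor separately, then convolve coefficients.
h(0) = 0
h′(0) = 2
h′′(0) = 0
h′′′(0) = 10
The Taylor polynomial is Σ h^(k)(0)/k! · u^k.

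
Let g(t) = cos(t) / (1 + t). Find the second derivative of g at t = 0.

1

Write out both Maclaurin series and multiply, keeping only the needed powers.
From the series, [t^2] g = 1/2; multiply by 2! = 2 to get 1.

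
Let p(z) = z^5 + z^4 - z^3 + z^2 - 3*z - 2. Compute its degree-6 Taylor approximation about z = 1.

(z - 1)^5 + 6*(z - 1)^4 + 13*(z - 1)^3 + 14*(z - 1)^2 + 5*(z - 1) - 3

Differentiate repeatedly and evaluate at the center.
[(z - 1)^0] = -3;  [(z - 1)^1] = 5;  [(z - 1)^2] = 14;  [(z - 1)^3] = 13;  [(z - 1)^4] = 6;  [(z - 1)^5] = 1;  [(z - 1)^6] = 0.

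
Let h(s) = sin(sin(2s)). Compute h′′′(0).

Compose series: expand the inner function first, then feed it into the outer expansion.
From the series, [s^3] h = -8/3; multiply by 3! = 6 to get -16.

-16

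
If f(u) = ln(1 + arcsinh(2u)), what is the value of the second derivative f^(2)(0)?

Let u equal the inner series; expand the outer function in u and truncate.
The coefficient of u^2 in the expansion is -2, so f′′(0) = 2! * (-2) = -4.

-4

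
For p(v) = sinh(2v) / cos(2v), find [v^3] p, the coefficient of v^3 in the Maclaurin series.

Invert the denominator's series and multiply.
So c_3 = p′′′(0)/3! = 16/3.

16/3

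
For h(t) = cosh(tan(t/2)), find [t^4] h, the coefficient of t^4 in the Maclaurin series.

3/128

Compose series: expand the inner function first, then feed it into the outer expansion.
h(0) = 1
h′(0) = 0
h′′(0) = 1/4
h′′′(0) = 0
h^(4)(0) = 9/16
The Taylor polynomial is Σ h^(k)(0)/k! · t^k.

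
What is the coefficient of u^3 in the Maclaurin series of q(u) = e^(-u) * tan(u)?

Multiply the two series term by term and collect like powers.
q(0) = 0
q′(0) = 1
q′′(0) = -2
q′′′(0) = 5

5/6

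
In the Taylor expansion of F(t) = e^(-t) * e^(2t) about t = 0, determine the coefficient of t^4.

1/24

Multiply the two series term by term and collect like powers.
F(0) = 1
F′(0) = 1
F′′(0) = 1
F′′′(0) = 1
F^(4)(0) = 1
So c_4 = F^(4)(0)/4! = 1/24.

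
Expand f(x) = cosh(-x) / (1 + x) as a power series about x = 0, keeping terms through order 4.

37*x^4/24 - 3*x^3/2 + 3*x^2/2 - x + 1

Take the Cauchy product of the two expansions.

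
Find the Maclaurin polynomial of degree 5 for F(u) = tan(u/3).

2*u^5/3645 + u^3/81 + u/3

Compute the successive derivatives at the expansion point and divide by k!.
[u^0] = 0;  [u^1] = 1/3;  [u^2] = 0;  [u^3] = 1/81;  [u^4] = 0;  [u^5] = 2/3645.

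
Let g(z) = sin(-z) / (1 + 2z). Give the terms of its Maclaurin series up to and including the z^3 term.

Write out both Maclaurin series and multiply, keeping only the needed powers.
g(0) = 0
g′(0) = -1
g′′(0) = 4
g′′′(0) = -23
The Taylor polynomial is Σ g^(k)(0)/k! · z^k.

-23*z^3/6 + 2*z^2 - z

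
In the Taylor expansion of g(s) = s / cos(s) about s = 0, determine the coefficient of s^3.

1/2

Write the quotient as an unknown series and match coefficients against numerator = denominator · series.
g(0) = 0
g′(0) = 1
g′′(0) = 0
g′′′(0) = 3
So c_3 = g′′′(0)/3! = 1/2.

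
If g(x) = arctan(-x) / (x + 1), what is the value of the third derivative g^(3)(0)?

-4

Expand 1/(denominator) as a geometric series and multiply by the numerator's series.
The coefficient of x^3 in the expansion is -2/3, so g′′′(0) = 3! * (-2/3) = -4.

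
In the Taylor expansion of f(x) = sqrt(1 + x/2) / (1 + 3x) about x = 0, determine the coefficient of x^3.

-3155/128

Write out both Maclaurin series and multiply, keeping only the needed powers.
f(0) = 1
f′(0) = -11/4
f′′(0) = 263/16
f′′′(0) = -9465/64
So c_3 = f′′′(0)/3! = -3155/128.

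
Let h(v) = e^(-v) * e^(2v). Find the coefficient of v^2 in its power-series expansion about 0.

1/2

Multiply the two series term by term and collect like powers.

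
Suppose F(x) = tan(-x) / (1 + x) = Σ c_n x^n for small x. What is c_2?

Write out both Maclaurin series and multiply, keeping only the needed powers.
F(0) = 0
F′(0) = -1
F′′(0) = 2
So c_2 = F′′(0)/2! = 1.

1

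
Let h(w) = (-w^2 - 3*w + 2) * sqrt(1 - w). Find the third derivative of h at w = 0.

Shift and add copies of the series according to the polynomial's terms.
The coefficient of w^3 in the expansion is 3/4, so h′′′(0) = 3! * (3/4) = 9/2.

9/2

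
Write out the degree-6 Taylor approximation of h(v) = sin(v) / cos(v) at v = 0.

2*v^5/15 + v^3/3 + v

Invert the denominator's series and multiply.
[v^0] = 0;  [v^1] = 1;  [v^2] = 0;  [v^3] = 1/3;  [v^4] = 0;  [v^5] = 2/15;  [v^6] = 0.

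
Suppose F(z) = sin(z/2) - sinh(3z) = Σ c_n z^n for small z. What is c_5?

-1555/768

Combine the two series term by term.
So c_5 = F^(5)(0)/5! = -1555/768.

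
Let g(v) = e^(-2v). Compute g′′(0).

4

From the series, [v^2] g = 2; multiply by 2! = 2 to get 4.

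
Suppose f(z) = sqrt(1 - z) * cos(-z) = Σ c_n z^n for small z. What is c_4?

Multiply the two series term by term and collect like powers.
f(0) = 1
f′(0) = -1/2
f′′(0) = -5/4
f′′′(0) = 9/8
f^(4)(0) = 25/16
So c_4 = f^(4)(0)/4! = 25/384.

25/384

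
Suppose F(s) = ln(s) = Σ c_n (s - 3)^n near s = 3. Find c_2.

Compute the successive derivatives at the expansion point and divide by k!.
F(3) = ln(3)
F′(3) = 1/3
F′′(3) = -1/9

-1/18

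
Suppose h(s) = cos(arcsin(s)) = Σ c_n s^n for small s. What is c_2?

-1/2

Substitute the inner expansion into the outer series and collect powers.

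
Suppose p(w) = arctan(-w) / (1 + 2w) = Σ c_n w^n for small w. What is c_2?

Take the Cauchy product of the two expansions.
[w^0] = 0;  [w^1] = -1;  [w^2] = 2.

2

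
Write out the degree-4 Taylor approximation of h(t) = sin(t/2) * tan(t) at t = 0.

7*t^4/48 + t^2/2

Expand each factor separately, then convolve coefficients.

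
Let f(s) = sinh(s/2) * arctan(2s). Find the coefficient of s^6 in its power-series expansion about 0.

Write out both Maclaurin series and multiply, keeping only the needed powers.
f(0) = 0
f′(0) = 0
f′′(0) = 2
f′′′(0) = 0
f^(4)(0) = -31
f^(5)(0) = 0
f^(6)(0) = 18115/8
So c_6 = f^(6)(0)/6! = 3623/1152.

3623/1152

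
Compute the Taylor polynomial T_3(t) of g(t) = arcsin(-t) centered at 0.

Differentiate repeatedly and evaluate at the center.
g(0) = 0
g′(0) = -1
g′′(0) = 0
g′′′(0) = -1

-t^3/6 - t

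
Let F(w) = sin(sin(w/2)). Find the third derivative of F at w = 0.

-1/4

Compose series: expand the inner function first, then feed it into the outer expansion.
From the series, [w^3] F = -1/24; multiply by 3! = 6 to get -1/4.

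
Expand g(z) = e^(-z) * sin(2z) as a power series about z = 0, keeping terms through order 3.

Write out both Maclaurin series and multiply, keeping only the needed powers.
[z^0] = 0;  [z^1] = 2;  [z^2] = -2;  [z^3] = -1/3.

-z^3/3 - 2*z^2 + 2*z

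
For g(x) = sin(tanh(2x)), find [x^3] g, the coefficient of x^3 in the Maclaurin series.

Compose series: expand the inner function first, then feed it into the outer expansion.
g(0) = 0
g′(0) = 2
g′′(0) = 0
g′′′(0) = -24
The Taylor polynomial is Σ g^(k)(0)/k! · x^k.

-4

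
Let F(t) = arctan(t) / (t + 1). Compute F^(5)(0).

Expand 1/(denominator) as a geometric series and multiply by the numerator's series.
The coefficient of t^5 in the expansion is 13/15, so F^(5)(0) = 5! * (13/15) = 104.

104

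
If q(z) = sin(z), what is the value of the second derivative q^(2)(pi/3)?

-sqrt(3)/2

From the series, [(z - pi/3)^2] q = -sqrt(3)/4; multiply by 2! = 2 to get -sqrt(3)/2.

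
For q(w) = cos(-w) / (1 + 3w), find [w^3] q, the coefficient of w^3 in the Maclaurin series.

-51/2

Take the Cauchy product of the two expansions.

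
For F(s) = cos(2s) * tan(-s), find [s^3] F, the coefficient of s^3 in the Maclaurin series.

5/3

Write out both Maclaurin series and multiply, keeping only the needed powers.
[s^0] = 0;  [s^1] = -1;  [s^2] = 0;  [s^3] = 5/3.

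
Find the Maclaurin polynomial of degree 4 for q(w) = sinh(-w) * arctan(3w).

17*w^4/2 - 3*w^2

Expand each factor separately, then convolve coefficients.
q(0) = 0
q′(0) = 0
q′′(0) = -6
q′′′(0) = 0
q^(4)(0) = 204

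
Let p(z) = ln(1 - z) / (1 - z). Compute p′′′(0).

Multiply the numerator's expansion by the denominator's geometric series.
From the series, [z^3] p = -11/6; multiply by 3! = 6 to get -11.

-11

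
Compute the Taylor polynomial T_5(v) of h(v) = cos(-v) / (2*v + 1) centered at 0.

-337*v^5/12 + 337*v^4/24 - 7*v^3 + 7*v^2/2 - 2*v + 1

Expand 1/(denominator) as a geometric series and multiply by the numerator's series.
h(0) = 1
h′(0) = -2
h′′(0) = 7
h′′′(0) = -42
h^(4)(0) = 337
h^(5)(0) = -3370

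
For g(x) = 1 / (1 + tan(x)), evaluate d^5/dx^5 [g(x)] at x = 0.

-256

Write 1/(1+u) = 1 - u + u^2 - u^3 + ... and substitute the series for u.
From the series, [x^5] g = -32/15; multiply by 5! = 120 to get -256.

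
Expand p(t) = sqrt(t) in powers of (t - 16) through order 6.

p(16) = 4
p′(16) = 1/8
p′′(16) = -1/256
p′′′(16) = 3/8192
p^(4)(16) = -15/262144
p^(5)(16) = 105/8388608
p^(6)(16) = -945/268435456
The Taylor polynomial is Σ p^(k)(16)/k! · (t - 16)^k.

-21*(t - 16)^6/4294967296 + 7*(t - 16)^5/67108864 - 5*(t - 16)^4/2097152 + (t - 16)^3/16384 - (t - 16)^2/512 + (t - 16)/8 + 4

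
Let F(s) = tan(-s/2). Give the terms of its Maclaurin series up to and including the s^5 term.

-s^5/240 - s^3/24 - s/2

F(0) = 0
F′(0) = -1/2
F′′(0) = 0
F′′′(0) = -1/4
F^(4)(0) = 0
F^(5)(0) = -1/2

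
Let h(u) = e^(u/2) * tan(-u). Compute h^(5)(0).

-341/16

Take the Cauchy product of the two expansions.
The coefficient of u^5 in the expansion is -341/1920, so h^(5)(0) = 5! * (-341/1920) = -341/16.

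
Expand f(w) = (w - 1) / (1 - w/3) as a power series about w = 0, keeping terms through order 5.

2*w^5/243 + 2*w^4/81 + 2*w^3/27 + 2*w^2/9 + 2*w/3 - 1

Multiply each power in the prefactor through the base expansion.
f(0) = -1
f′(0) = 2/3
f′′(0) = 4/9
f′′′(0) = 4/9
f^(4)(0) = 16/27
f^(5)(0) = 80/81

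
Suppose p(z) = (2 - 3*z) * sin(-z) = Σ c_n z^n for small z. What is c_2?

3

Multiply each power in the prefactor through the base expansion.
p(0) = 0
p′(0) = -2
p′′(0) = 6
The Taylor polynomial is Σ p^(k)(0)/k! · z^k.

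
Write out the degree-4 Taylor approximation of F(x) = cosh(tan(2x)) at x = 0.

6*x^4 + 2*x^2 + 1

Compose series: expand the inner function first, then feed it into the outer expansion.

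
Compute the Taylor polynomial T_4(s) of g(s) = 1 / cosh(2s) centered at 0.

10*s^4/3 - 2*s^2 + 1

Divide the numerator series by the denominator series (power-series long division).
g(0) = 1
g′(0) = 0
g′′(0) = -4
g′′′(0) = 0
g^(4)(0) = 80
The Taylor polynomial is Σ g^(k)(0)/k! · s^k.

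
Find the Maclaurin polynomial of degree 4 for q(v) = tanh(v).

-v^3/3 + v

q(0) = 0
q′(0) = 1
q′′(0) = 0
q′′′(0) = -2
q^(4)(0) = 0
The Taylor polynomial is Σ q^(k)(0)/k! · v^k.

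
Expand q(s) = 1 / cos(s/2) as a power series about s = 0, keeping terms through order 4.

Divide the numerator series by the denominator series (power-series long division).
[s^0] = 1;  [s^1] = 0;  [s^2] = 1/8;  [s^3] = 0;  [s^4] = 5/384.

5*s^4/384 + s^2/8 + 1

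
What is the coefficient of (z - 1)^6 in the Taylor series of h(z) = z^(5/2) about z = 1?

[(z - 1)^0] = 1;  [(z - 1)^1] = 5/2;  [(z - 1)^2] = 15/8;  [(z - 1)^3] = 5/16;  [(z - 1)^4] = -5/128;  [(z - 1)^5] = 3/256;  [(z - 1)^6] = -5/1024.

-5/1024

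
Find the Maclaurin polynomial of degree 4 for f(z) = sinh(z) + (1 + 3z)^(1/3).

-10*z^4/3 + 11*z^3/6 - z^2 + 2*z + 1

Expand each term separately and add.
f(0) = 1
f′(0) = 2
f′′(0) = -2
f′′′(0) = 11
f^(4)(0) = -80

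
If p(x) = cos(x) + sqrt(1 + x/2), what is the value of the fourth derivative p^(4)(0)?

241/256

Add the two expansions coefficient-wise.
The coefficient of x^4 in the expansion is 241/6144, so p^(4)(0) = 4! * (241/6144) = 241/256.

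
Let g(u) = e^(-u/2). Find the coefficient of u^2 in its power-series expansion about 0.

1/8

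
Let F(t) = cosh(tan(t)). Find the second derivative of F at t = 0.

Substitute the inner expansion into the outer series and collect powers.
From the series, [t^2] F = 1/2; multiply by 2! = 2 to get 1.

1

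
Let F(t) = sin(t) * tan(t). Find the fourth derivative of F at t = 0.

Expand each factor separately, then convolve coefficients.
From the series, [t^4] F = 1/6; multiply by 4! = 24 to get 4.

4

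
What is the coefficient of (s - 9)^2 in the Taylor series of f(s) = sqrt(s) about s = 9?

Differentiate repeatedly and evaluate at the center.
f(9) = 3
f′(9) = 1/6
f′′(9) = -1/108
The Taylor polynomial is Σ f^(k)(9)/k! · (s - 9)^k.

-1/216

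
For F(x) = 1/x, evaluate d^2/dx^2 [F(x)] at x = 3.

2/27

From the series, [(x - 3)^2] F = 1/27; multiply by 2! = 2 to get 2/27.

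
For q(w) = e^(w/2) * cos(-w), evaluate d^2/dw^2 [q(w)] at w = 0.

Expand each factor separately, then convolve coefficients.
From the series, [w^2] q = -3/8; multiply by 2! = 2 to get -3/4.

-3/4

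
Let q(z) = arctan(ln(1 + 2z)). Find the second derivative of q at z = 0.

Plug the Maclaurin series of the inner function into that of the outer and collect terms.
The coefficient of z^2 in the expansion is -2, so q′′(0) = 2! * (-2) = -4.

-4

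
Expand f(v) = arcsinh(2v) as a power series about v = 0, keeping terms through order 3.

f(0) = 0
f′(0) = 2
f′′(0) = 0
f′′′(0) = -8
Dividing each by k! gives the coefficients c_0, ..., c_3.

-4*v^3/3 + 2*v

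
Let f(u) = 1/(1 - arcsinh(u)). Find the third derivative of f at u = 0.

Plug the Maclaurin series of the inner function into that of the outer and collect terms.
The coefficient of u^3 in the expansion is 5/6, so f′′′(0) = 3! * (5/6) = 5.

5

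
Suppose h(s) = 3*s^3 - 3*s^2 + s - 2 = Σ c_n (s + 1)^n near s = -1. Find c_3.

h(-1) = -9
h′(-1) = 16
h′′(-1) = -24
h′′′(-1) = 18
Then c_k = h^(k)(-1)/k! gives each Taylor coefficient.

3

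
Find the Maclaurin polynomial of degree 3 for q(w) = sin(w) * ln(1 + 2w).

Write out both Maclaurin series and multiply, keeping only the needed powers.
[w^0] = 0;  [w^1] = 0;  [w^2] = 2;  [w^3] = -2.

-2*w^3 + 2*w^2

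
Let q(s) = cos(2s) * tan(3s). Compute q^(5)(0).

Write out both Maclaurin series and multiply, keeping only the needed powers.
From the series, [s^5] q = 82/5; multiply by 5! = 120 to get 1968.

1968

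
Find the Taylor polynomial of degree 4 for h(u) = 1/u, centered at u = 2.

(u - 2)^4/32 - (u - 2)^3/16 + (u - 2)^2/8 - (u - 2)/4 + 1/2

h(2) = 1/2
h′(2) = -1/4
h′′(2) = 1/4
h′′′(2) = -3/8
h^(4)(2) = 3/4
Then c_k = h^(k)(2)/k! gives each Taylor coefficient.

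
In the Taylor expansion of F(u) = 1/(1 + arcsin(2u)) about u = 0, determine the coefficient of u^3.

-28/3

Compose series: expand the inner function first, then feed it into the outer expansion.
So c_3 = F′′′(0)/3! = -28/3.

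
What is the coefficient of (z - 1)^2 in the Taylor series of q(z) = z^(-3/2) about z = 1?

15/8

q(1) = 1
q′(1) = -3/2
q′′(1) = 15/4
So c_2 = q′′(1)/2! = 15/8.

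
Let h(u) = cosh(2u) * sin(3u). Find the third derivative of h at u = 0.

Write out both Maclaurin series and multiply, keeping only the needed powers.
The coefficient of u^3 in the expansion is 3/2, so h′′′(0) = 3! * (3/2) = 9.

9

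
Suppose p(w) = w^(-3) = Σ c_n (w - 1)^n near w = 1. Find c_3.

p(1) = 1
p′(1) = -3
p′′(1) = 12
p′′′(1) = -60
Then c_k = p^(k)(1)/k! gives each Taylor coefficient.

-10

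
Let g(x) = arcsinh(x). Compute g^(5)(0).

Apply the Taylor formula c_k = f^(k)(a)/k!.
The coefficient of x^5 in the expansion is 3/40, so g^(5)(0) = 5! * (3/40) = 9.

9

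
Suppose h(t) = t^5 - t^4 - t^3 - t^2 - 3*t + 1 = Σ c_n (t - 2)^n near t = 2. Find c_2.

h(2) = -1
h′(2) = 29
h′′(2) = 98
Dividing each by k! gives the coefficients c_0, ..., c_2.

49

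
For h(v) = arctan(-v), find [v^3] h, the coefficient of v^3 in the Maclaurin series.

1/3

[v^0] = 0;  [v^1] = -1;  [v^2] = 0;  [v^3] = 1/3.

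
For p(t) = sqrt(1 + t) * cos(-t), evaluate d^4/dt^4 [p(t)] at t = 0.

Take the Cauchy product of the two expansions.
From the series, [t^4] p = 25/384; multiply by 4! = 24 to get 25/16.

25/16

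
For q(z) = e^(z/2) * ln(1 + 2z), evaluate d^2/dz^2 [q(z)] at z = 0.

Multiply the two series term by term and collect like powers.
From the series, [z^2] q = -1; multiply by 2! = 2 to get -2.

-2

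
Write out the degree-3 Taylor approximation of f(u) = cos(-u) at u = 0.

1 - u^2/2

f(0) = 1
f′(0) = 0
f′′(0) = -1
f′′′(0) = 0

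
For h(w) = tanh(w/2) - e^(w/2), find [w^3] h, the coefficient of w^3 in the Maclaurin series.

-1/16

Expand each term separately and add.
[w^0] = -1;  [w^1] = 0;  [w^2] = -1/8;  [w^3] = -1/16.
So c_3 = h′′′(0)/3! = -1/16.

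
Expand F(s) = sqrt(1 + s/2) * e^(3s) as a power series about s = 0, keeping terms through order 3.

709*s^3/128 + 167*s^2/32 + 13*s/4 + 1

Write out both Maclaurin series and multiply, keeping only the needed powers.
F(0) = 1
F′(0) = 13/4
F′′(0) = 167/16
F′′′(0) = 2127/64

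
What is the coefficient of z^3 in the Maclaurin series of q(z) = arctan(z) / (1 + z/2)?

Multiply the two series term by term and collect like powers.
q(0) = 0
q′(0) = 1
q′′(0) = -1
q′′′(0) = -1/2
The Taylor polynomial is Σ q^(k)(0)/k! · z^k.

-1/12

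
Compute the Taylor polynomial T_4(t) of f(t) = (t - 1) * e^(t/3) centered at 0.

Multiply each power in the prefactor through the base expansion.
f(0) = -1
f′(0) = 2/3
f′′(0) = 5/9
f′′′(0) = 8/27
f^(4)(0) = 11/81

11*t^4/1944 + 4*t^3/81 + 5*t^2/18 + 2*t/3 - 1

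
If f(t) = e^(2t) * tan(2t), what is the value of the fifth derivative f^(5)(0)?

Take the Cauchy product of the two expansions.
The coefficient of t^5 in the expansion is 164/15, so f^(5)(0) = 5! * (164/15) = 1312.

1312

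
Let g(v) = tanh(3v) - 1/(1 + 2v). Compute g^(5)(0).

7728

Combine the two series term by term.
The coefficient of v^5 in the expansion is 322/5, so g^(5)(0) = 5! * (322/5) = 7728.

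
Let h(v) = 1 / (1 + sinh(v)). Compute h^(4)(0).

32

Use the geometric series for the reciprocal, then substitute.
The coefficient of v^4 in the expansion is 4/3, so h^(4)(0) = 4! * (4/3) = 32.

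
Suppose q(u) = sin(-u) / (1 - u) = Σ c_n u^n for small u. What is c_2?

-1

Expand each factor separately, then convolve coefficients.
q(0) = 0
q′(0) = -1
q′′(0) = -2
Dividing each by k! gives the coefficients c_0, ..., c_2.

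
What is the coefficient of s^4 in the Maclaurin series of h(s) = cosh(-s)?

Differentiate repeatedly and evaluate at the center.
[s^0] = 1;  [s^1] = 0;  [s^2] = 1/2;  [s^3] = 0;  [s^4] = 1/24.
So c_4 = h^(4)(0)/4! = 1/24.

1/24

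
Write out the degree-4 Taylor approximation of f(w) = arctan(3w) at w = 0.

-9*w^3 + 3*w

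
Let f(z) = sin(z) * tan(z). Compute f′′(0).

Multiply the two series term by term and collect like powers.
The coefficient of z^2 in the expansion is 1, so f′′(0) = 2! * (1) = 2.

2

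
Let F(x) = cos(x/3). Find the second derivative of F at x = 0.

-1/9

The coefficient of x^2 in the expansion is -1/18, so F′′(0) = 2! * (-1/18) = -1/9.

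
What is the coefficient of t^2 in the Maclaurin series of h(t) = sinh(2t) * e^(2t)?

Multiply the two series term by term and collect like powers.
h(0) = 0
h′(0) = 2
h′′(0) = 8
Then c_k = h^(k)(0)/k! gives each Taylor coefficient.

4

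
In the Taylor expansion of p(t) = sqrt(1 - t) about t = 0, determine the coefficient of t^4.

p(0) = 1
p′(0) = -1/2
p′′(0) = -1/4
p′′′(0) = -3/8
p^(4)(0) = -15/16
Then c_k = p^(k)(0)/k! gives each Taylor coefficient.

-5/128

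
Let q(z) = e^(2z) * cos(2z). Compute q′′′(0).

Expand each factor separately, then convolve coefficients.
From the series, [z^3] q = -8/3; multiply by 3! = 6 to get -16.

-16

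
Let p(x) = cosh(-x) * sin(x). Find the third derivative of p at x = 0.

Take the Cauchy product of the two expansions.
From the series, [x^3] p = 1/3; multiply by 3! = 6 to get 2.

2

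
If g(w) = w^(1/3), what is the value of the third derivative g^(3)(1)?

Differentiate repeatedly and evaluate at the center.
From the series, [(w - 1)^3] g = 5/81; multiply by 3! = 6 to get 10/27.

10/27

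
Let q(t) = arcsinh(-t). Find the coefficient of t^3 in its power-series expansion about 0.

Apply the Taylor formula c_k = f^(k)(a)/k!.

1/6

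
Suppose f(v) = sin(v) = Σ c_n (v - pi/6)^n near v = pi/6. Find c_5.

sqrt(3)/240

f(pi/6) = 1/2
f′(pi/6) = sqrt(3)/2
f′′(pi/6) = -1/2
f′′′(pi/6) = -sqrt(3)/2
f^(4)(pi/6) = 1/2
f^(5)(pi/6) = sqrt(3)/2
So c_5 = f^(5)(pi/6)/5! = sqrt(3)/240.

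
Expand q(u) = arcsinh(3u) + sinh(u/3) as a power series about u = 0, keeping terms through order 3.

-364*u^3/81 + 10*u/3

Expand each term separately and add.
[u^0] = 0;  [u^1] = 10/3;  [u^2] = 0;  [u^3] = -364/81.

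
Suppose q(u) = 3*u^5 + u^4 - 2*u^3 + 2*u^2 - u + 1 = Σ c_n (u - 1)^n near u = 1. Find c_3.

32

q(1) = 4
q′(1) = 16
q′′(1) = 64
q′′′(1) = 192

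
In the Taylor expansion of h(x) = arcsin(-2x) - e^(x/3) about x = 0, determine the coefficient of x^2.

Add the two expansions coefficient-wise.
[x^0] = -1;  [x^1] = -7/3;  [x^2] = -1/18.
So c_2 = h′′(0)/2! = -1/18.

-1/18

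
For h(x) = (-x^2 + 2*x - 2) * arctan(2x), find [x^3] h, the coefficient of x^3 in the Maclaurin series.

Shift and add copies of the series according to the polynomial's terms.
[x^0] = 0;  [x^1] = -4;  [x^2] = 4;  [x^3] = 10/3.
So c_3 = h′′′(0)/3! = 10/3.

10/3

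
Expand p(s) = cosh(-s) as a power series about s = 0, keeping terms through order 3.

s^2/2 + 1

[s^0] = 1;  [s^1] = 0;  [s^2] = 1/2;  [s^3] = 0.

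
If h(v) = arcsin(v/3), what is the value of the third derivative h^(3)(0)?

1/27

The coefficient of v^3 in the expansion is 1/162, so h′′′(0) = 3! * (1/162) = 1/27.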